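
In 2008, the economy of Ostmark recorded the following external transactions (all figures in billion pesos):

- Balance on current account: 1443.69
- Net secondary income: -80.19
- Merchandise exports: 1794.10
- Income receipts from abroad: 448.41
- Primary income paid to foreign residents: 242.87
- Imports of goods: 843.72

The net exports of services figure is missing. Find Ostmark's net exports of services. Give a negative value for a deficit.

Current account = goods balance + services balance + net primary income + net secondary income
Sum of the known components = 1075.73
Net exports of services = CA - (known components) = 1443.69 - 1075.73 = 367.96

367.96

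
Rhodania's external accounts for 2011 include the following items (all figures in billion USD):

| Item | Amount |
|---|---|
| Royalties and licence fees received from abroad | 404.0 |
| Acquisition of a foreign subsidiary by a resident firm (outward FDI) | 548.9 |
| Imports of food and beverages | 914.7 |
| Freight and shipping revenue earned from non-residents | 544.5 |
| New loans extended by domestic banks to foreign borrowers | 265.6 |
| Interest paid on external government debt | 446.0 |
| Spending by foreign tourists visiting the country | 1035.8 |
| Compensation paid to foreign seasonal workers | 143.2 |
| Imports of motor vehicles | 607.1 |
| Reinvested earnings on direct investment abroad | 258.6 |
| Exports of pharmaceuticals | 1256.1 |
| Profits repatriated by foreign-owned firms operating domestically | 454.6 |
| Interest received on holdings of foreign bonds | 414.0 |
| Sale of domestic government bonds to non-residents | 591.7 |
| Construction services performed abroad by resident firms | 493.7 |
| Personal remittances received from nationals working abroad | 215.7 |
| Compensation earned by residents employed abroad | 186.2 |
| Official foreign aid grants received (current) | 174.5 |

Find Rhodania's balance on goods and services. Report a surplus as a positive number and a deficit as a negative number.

Goods: -607.1 + 1256.1 - 914.7 = -265.7
Services: 1035.8 + 493.7 + 404.0 + 544.5 = 2478.0
Trade balance = -265.7 + 2478.0 = 2212.3
(Excluded from the trade balance — financial account: acquisition of a foreign subsidiary by a resident firm (outward FDI) 548.9, new loans extended by domestic banks to foreign borrowers 265.6, sale of domestic government bonds to non-residents 591.7; primary income: interest paid on external government debt 446.0, compensation paid to foreign seasonal workers 143.2, reinvested earnings on direct investment abroad 258.6, profits repatriated by foreign-owned firms operating domestically 454.6, interest received on holdings of foreign bonds 414.0, compensation earned by residents employed abroad 186.2; secondary income: personal remittances received from nationals working abroad 215.7, official foreign aid grants received (current) 174.5.)

2212.3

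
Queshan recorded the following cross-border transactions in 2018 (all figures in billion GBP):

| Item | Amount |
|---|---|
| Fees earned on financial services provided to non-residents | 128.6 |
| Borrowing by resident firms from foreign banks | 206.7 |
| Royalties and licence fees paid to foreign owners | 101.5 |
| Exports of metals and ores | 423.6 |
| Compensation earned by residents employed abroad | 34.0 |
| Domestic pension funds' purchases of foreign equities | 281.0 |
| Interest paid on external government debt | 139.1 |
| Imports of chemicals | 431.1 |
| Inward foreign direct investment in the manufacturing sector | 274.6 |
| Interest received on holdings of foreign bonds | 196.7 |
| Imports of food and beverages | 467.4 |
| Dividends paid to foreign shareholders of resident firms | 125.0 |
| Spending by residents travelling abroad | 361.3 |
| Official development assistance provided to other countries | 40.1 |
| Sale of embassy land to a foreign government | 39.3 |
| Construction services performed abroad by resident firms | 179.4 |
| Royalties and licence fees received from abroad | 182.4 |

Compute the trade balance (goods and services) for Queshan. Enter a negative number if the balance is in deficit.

Goods: -467.4 - 431.1 + 423.6 = -474.9
Services: -361.3 + 179.4 + 182.4 - 101.5 + 128.6 = 27.6
Trade balance = -474.9 + 27.6 = -447.3
(Excluded from the trade balance — financial account: borrowing by resident firms from foreign banks 206.7, domestic pension funds' purchases of foreign equities 281.0, inward foreign direct investment in the manufacturing sector 274.6; primary income: compensation earned by residents employed abroad 34.0, interest paid on external government debt 139.1, interest received on holdings of foreign bonds 196.7, dividends paid to foreign shareholders of resident firms 125.0; secondary income: official development assistance provided to other countries 40.1; capital account: sale of embassy land to a foreign government 39.3.)

-447.3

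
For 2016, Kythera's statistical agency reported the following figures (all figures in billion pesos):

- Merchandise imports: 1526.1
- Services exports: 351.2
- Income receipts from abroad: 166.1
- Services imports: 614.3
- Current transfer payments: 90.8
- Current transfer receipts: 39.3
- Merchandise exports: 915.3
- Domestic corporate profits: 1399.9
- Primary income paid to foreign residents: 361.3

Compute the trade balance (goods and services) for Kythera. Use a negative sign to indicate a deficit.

Goods balance = 915.3 - 1526.1 = -610.8
Services balance = 351.2 - 614.3 = -263.1
Trade balance (goods + services) = -610.8 + (-263.1) = -873.9

-873.9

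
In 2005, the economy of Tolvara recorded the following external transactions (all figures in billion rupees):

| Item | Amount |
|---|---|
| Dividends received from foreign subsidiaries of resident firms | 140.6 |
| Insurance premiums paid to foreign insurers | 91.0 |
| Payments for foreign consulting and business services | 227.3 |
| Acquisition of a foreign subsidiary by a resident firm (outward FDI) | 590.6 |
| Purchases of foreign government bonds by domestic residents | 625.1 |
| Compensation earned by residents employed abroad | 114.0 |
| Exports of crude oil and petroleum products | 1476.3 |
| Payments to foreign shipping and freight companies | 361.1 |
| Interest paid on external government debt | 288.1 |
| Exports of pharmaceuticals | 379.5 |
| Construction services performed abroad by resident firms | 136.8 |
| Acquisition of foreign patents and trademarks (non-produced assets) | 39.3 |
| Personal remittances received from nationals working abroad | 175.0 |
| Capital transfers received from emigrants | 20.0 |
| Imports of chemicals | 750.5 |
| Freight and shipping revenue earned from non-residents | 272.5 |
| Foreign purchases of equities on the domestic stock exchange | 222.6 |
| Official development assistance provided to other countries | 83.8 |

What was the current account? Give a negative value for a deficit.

892.9

Goods: -750.5 + 1476.3 + 379.5 = 1105.3
Services: -227.3 - 361.1 - 91.0 + 272.5 + 136.8 = -270.1
Primary income: 114.0 + 140.6 - 288.1 = -33.5
Secondary income: -83.8 + 175.0 = 91.2
Current account = 1105.3 + (-270.1) + (-33.5) + 91.2 = 892.9
(Excluded from the current account — financial account: acquisition of a foreign subsidiary by a resident firm (outward FDI) 590.6, purchases of foreign government bonds by domestic residents 625.1, foreign purchases of equities on the domestic stock exchange 222.6; capital account: acquisition of foreign patents and trademarks (non-produced assets) 39.3, capital transfers received from emigrants 20.0.)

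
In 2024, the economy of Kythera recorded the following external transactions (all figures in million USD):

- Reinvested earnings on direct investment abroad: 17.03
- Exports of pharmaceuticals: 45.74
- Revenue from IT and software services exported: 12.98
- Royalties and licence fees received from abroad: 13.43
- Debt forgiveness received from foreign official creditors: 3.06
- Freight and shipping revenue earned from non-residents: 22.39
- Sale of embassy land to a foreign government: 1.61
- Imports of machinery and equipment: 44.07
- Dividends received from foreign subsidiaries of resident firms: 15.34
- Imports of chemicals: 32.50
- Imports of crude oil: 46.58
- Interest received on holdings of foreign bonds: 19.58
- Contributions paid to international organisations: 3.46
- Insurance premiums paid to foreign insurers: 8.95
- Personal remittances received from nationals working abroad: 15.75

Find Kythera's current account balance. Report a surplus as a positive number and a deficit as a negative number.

26.68

Goods: 45.74 - 46.58 - 44.07 - 32.50 = -77.41
Services: 22.39 + 13.43 + 12.98 - 8.95 = 39.85
Primary income: 19.58 + 17.03 + 15.34 = 51.95
Secondary income: -3.46 + 15.75 = 12.29
Current account = (-77.41) + 39.85 + 51.95 + 12.29 = 26.68
(Excluded from the current account — capital account: debt forgiveness received from foreign official creditors 3.06, sale of embassy land to a foreign government 1.61.)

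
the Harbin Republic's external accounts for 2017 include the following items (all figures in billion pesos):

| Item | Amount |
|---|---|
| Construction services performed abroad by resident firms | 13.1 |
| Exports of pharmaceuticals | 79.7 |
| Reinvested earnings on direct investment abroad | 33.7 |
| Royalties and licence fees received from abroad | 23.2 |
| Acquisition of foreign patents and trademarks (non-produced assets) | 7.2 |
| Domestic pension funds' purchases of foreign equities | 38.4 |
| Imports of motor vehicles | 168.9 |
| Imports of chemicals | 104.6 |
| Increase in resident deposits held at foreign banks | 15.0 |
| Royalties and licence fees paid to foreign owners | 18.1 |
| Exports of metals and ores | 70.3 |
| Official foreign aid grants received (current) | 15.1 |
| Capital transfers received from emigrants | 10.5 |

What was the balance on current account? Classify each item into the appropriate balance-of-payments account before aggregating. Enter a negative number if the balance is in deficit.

-56.5

Goods: -104.6 - 168.9 + 79.7 + 70.3 = -123.5
Services: 13.1 + 23.2 - 18.1 = 18.2
Primary income: 33.7
Secondary income: 15.1
Current account = (-123.5) + 18.2 + 33.7 + 15.1 = -56.5
(Excluded from the current account — capital account: acquisition of foreign patents and trademarks (non-produced assets) 7.2, capital transfers received from emigrants 10.5; financial account: domestic pension funds' purchases of foreign equities 38.4, increase in resident deposits held at foreign banks 15.0.)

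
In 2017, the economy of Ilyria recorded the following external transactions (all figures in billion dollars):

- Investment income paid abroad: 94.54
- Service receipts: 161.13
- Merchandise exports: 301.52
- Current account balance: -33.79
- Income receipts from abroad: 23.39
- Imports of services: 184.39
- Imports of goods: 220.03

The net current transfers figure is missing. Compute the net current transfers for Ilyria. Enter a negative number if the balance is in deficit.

Current account = goods balance + services balance + net primary income + net secondary income
Sum of the known components = -12.92
Net current transfers = CA - (known components) = -33.79 - (-12.92) = -20.87

-20.87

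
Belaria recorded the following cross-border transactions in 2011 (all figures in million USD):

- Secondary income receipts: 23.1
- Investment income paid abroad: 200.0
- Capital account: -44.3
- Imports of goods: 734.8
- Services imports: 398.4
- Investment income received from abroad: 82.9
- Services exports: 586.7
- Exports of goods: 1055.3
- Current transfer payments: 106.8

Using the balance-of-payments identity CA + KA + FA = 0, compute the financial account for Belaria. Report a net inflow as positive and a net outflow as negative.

-263.7

Goods balance = 1055.3 - 734.8 = 320.5
Services balance = 586.7 - 398.4 = 188.3
Trade balance (goods + services) = 320.5 + 188.3 = 508.8
Net primary income = 82.9 - 200.0 = -117.1
Net secondary income = 23.1 - 106.8 = -83.7
Current account = 508.8 + (-117.1) + (-83.7) = 308.0
Financial account = -(308.0 + (-44.3)) = -263.7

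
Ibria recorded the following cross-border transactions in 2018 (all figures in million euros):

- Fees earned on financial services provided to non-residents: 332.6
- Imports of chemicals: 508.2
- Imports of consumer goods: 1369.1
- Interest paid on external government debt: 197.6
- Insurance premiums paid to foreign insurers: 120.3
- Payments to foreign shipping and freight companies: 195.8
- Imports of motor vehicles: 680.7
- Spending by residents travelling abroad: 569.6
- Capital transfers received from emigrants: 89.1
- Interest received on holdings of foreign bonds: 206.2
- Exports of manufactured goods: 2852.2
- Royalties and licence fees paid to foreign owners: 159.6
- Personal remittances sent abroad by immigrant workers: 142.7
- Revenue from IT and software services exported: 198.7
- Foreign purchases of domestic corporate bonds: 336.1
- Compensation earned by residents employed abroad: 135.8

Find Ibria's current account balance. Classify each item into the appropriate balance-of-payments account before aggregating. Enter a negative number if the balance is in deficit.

-218.1

Goods: -1369.1 + 2852.2 - 680.7 - 508.2 = 294.2
Services: -569.6 - 159.6 - 120.3 - 195.8 + 198.7 + 332.6 = -514.0
Primary income: -197.6 + 206.2 + 135.8 = 144.4
Secondary income: -142.7
Current account = 294.2 + (-514.0) + 144.4 + (-142.7) = -218.1
(Excluded from the current account — capital account: capital transfers received from emigrants 89.1; financial account: foreign purchases of domestic corporate bonds 336.1.)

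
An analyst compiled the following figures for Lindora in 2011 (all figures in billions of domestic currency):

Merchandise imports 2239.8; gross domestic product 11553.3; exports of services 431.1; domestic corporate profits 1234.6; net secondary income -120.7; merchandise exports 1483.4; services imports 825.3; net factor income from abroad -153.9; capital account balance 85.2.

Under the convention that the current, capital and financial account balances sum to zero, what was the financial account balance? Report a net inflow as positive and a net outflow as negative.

1340.0

Goods balance = 1483.4 - 2239.8 = -756.4
Services balance = 431.1 - 825.3 = -394.2
Trade balance (goods + services) = -756.4 + (-394.2) = -1150.6
Net primary income = -153.9
Net secondary income = -120.7
Current account = -1150.6 + (-153.9) + (-120.7) = -1425.2
Financial account = -(-1425.2 + 85.2) = 1340.0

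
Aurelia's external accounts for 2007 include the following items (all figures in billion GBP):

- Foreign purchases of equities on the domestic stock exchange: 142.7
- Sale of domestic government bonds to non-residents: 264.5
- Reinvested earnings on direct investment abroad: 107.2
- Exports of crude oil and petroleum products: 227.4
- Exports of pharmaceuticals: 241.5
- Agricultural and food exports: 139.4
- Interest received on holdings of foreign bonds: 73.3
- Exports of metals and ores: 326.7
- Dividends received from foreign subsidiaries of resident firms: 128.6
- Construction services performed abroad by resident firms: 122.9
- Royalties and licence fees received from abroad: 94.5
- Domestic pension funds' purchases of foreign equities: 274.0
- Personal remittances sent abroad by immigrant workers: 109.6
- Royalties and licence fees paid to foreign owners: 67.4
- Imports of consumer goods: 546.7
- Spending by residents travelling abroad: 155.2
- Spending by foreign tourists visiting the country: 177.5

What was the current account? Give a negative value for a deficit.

Goods: 227.4 + 241.5 - 546.7 + 139.4 + 326.7 = 388.3
Services: -155.2 + 122.9 + 177.5 - 67.4 + 94.5 = 172.3
Primary income: 107.2 + 73.3 + 128.6 = 309.1
Secondary income: -109.6
Current account = 388.3 + 172.3 + 309.1 + (-109.6) = 760.1
(Excluded from the current account — financial account: foreign purchases of equities on the domestic stock exchange 142.7, sale of domestic government bonds to non-residents 264.5, domestic pension funds' purchases of foreign equities 274.0.)

760.1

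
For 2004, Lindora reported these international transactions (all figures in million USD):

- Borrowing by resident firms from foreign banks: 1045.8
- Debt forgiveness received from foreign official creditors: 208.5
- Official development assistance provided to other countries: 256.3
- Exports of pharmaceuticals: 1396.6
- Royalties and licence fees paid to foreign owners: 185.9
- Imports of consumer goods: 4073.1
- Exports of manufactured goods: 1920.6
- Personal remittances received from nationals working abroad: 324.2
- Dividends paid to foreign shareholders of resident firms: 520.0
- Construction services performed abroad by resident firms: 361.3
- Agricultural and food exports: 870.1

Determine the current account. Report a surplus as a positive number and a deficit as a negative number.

-162.5

Goods: 1396.6 - 4073.1 + 1920.6 + 870.1 = 114.2
Services: -185.9 + 361.3 = 175.4
Primary income: -520.0
Secondary income: -256.3 + 324.2 = 67.9
Current account = 114.2 + 175.4 + (-520.0) + 67.9 = -162.5
(Excluded from the current account — financial account: borrowing by resident firms from foreign banks 1045.8; capital account: debt forgiveness received from foreign official creditors 208.5.)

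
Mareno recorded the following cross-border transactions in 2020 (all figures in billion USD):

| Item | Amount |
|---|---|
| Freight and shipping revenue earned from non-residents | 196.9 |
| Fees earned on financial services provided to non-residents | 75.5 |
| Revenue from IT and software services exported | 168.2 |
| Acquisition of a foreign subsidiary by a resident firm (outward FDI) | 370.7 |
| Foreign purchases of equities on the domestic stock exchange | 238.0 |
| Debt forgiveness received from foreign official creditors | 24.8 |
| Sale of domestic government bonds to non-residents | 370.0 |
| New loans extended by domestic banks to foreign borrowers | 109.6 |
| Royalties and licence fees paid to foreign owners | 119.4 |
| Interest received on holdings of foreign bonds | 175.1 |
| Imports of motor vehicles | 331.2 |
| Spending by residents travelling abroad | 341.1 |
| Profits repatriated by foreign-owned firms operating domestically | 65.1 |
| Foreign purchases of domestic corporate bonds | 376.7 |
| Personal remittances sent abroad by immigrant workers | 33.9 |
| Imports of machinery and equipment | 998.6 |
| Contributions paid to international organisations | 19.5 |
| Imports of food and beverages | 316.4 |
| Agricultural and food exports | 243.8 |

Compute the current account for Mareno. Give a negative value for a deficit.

Goods: -316.4 + 243.8 - 331.2 - 998.6 = -1402.4
Services: 75.5 - 341.1 + 196.9 - 119.4 + 168.2 = -19.9
Primary income: -65.1 + 175.1 = 110.0
Secondary income: -19.5 - 33.9 = -53.4
Current account = (-1402.4) + (-19.9) + 110.0 + (-53.4) = -1365.7
(Excluded from the current account — financial account: acquisition of a foreign subsidiary by a resident firm (outward FDI) 370.7, foreign purchases of equities on the domestic stock exchange 238.0, sale of domestic government bonds to non-residents 370.0, new loans extended by domestic banks to foreign borrowers 109.6, foreign purchases of domestic corporate bonds 376.7; capital account: debt forgiveness received from foreign official creditors 24.8.)

-1365.7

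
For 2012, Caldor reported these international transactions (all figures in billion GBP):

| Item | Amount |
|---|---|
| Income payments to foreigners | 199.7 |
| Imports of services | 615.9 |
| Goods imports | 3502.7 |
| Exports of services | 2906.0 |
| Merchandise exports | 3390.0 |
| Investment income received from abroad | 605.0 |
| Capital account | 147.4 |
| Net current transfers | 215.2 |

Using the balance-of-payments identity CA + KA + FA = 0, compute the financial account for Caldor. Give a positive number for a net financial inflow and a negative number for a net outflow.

-2945.3

Goods balance = 3390.0 - 3502.7 = -112.7
Services balance = 2906.0 - 615.9 = 2290.1
Trade balance (goods + services) = -112.7 + 2290.1 = 2177.4
Net primary income = 605.0 - 199.7 = 405.3
Net secondary income = 215.2
Current account = 2177.4 + 405.3 + 215.2 = 2797.9
Financial account = -(2797.9 + 147.4) = -2945.3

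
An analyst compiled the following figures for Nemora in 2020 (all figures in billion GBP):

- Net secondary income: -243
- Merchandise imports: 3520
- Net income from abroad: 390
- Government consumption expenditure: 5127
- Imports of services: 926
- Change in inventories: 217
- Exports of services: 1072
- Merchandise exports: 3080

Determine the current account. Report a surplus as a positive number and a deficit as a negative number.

-147

Goods balance = 3080 - 3520 = -440
Services balance = 1072 - 926 = 146
Trade balance (goods + services) = -440 + 146 = -294
Net primary income = 390
Net secondary income = -243
Current account = -294 + 390 + (-243) = -147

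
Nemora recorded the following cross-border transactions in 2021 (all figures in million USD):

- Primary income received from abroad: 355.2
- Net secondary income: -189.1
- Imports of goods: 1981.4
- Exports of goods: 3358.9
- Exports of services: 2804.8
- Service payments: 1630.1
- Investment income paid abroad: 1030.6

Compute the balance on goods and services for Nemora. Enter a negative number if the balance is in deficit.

Goods balance = 3358.9 - 1981.4 = 1377.5
Services balance = 2804.8 - 1630.1 = 1174.7
Trade balance (goods + services) = 1377.5 + 1174.7 = 2552.2

2552.2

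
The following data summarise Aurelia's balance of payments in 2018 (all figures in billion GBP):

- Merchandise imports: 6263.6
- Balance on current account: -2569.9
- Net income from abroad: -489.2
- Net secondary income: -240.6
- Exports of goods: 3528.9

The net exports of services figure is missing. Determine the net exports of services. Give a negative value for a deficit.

Current account = goods balance + services balance + net primary income + net secondary income
Sum of the known components = -3464.5
Net exports of services = CA - (known components) = -2569.9 - (-3464.5) = 894.6

894.6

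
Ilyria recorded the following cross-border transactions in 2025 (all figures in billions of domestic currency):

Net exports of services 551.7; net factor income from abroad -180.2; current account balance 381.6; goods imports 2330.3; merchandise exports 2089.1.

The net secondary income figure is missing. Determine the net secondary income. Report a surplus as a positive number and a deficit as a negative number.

251.3

Current account = goods balance + services balance + net primary income + net secondary income
Sum of the known components = 130.3
Net secondary income = CA - (known components) = 381.6 - 130.3 = 251.3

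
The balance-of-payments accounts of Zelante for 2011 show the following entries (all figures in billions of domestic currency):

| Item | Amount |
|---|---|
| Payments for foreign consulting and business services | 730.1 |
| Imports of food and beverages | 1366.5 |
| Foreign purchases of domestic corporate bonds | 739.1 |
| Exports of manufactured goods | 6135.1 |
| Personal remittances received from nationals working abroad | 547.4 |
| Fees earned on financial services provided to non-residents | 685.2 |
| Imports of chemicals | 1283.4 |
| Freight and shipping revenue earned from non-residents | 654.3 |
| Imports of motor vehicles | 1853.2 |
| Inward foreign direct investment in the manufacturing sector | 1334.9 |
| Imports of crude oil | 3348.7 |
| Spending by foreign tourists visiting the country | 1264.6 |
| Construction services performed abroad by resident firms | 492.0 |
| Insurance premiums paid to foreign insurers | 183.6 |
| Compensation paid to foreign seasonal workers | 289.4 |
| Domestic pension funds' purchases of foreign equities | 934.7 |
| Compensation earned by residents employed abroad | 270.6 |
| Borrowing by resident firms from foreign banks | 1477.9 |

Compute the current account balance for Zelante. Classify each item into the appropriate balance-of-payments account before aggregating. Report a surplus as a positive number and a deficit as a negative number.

Goods: -1366.5 - 1283.4 - 1853.2 + 6135.1 - 3348.7 = -1716.7
Services: -730.1 - 183.6 + 685.2 + 1264.6 + 492.0 + 654.3 = 2182.4
Primary income: 270.6 - 289.4 = -18.8
Secondary income: 547.4
Current account = (-1716.7) + 2182.4 + (-18.8) + 547.4 = 994.3
(Excluded from the current account — financial account: foreign purchases of domestic corporate bonds 739.1, inward foreign direct investment in the manufacturing sector 1334.9, domestic pension funds' purchases of foreign equities 934.7, borrowing by resident firms from foreign banks 1477.9.)

994.3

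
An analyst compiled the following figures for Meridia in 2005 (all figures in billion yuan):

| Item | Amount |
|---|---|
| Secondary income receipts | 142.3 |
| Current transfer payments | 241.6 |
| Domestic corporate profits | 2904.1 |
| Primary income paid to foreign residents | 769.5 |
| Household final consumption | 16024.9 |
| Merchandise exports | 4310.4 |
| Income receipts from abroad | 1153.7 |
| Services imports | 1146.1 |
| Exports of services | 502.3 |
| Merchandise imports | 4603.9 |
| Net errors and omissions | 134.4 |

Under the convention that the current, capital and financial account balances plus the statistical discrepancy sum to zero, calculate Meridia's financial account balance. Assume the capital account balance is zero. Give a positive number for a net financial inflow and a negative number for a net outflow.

Goods balance = 4310.4 - 4603.9 = -293.5
Services balance = 502.3 - 1146.1 = -643.8
Trade balance (goods + services) = -293.5 + (-643.8) = -937.3
Net primary income = 1153.7 - 769.5 = 384.2
Net secondary income = 142.3 - 241.6 = -99.3
Current account = -937.3 + 384.2 + (-99.3) = -652.4
Financial account = -(-652.4 + 134.4) = 518.0

518.0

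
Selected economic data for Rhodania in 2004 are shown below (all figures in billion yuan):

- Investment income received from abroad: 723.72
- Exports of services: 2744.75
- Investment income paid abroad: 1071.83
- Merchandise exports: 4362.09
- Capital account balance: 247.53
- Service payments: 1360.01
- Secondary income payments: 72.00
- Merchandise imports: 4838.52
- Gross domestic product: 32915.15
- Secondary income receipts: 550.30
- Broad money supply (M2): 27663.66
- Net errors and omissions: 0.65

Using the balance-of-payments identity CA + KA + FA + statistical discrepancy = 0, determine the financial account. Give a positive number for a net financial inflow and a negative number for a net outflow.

Goods balance = 4362.09 - 4838.52 = -476.43
Services balance = 2744.75 - 1360.01 = 1384.74
Trade balance (goods + services) = -476.43 + 1384.74 = 908.31
Net primary income = 723.72 - 1071.83 = -348.11
Net secondary income = 550.30 - 72.00 = 478.30
Current account = 908.31 + (-348.11) + 478.30 = 1038.50
Financial account = -(1038.50 + 247.53 + 0.65) = -1286.68

-1286.68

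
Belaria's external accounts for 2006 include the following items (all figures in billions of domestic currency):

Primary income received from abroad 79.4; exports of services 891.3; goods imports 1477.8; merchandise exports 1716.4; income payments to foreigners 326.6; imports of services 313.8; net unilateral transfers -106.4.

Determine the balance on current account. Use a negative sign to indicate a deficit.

Goods balance = 1716.4 - 1477.8 = 238.6
Services balance = 891.3 - 313.8 = 577.5
Trade balance (goods + services) = 238.6 + 577.5 = 816.1
Net primary income = 79.4 - 326.6 = -247.2
Net secondary income = -106.4
Current account = 816.1 + (-247.2) + (-106.4) = 462.5

462.5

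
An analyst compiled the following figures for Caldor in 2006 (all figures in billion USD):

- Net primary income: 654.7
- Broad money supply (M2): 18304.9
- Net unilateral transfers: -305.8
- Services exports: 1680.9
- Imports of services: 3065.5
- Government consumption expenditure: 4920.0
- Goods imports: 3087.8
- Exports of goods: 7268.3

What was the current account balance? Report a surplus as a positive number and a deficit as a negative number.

3144.8

Goods balance = 7268.3 - 3087.8 = 4180.5
Services balance = 1680.9 - 3065.5 = -1384.6
Trade balance (goods + services) = 4180.5 + (-1384.6) = 2795.9
Net primary income = 654.7
Net secondary income = -305.8
Current account = 2795.9 + 654.7 + (-305.8) = 3144.8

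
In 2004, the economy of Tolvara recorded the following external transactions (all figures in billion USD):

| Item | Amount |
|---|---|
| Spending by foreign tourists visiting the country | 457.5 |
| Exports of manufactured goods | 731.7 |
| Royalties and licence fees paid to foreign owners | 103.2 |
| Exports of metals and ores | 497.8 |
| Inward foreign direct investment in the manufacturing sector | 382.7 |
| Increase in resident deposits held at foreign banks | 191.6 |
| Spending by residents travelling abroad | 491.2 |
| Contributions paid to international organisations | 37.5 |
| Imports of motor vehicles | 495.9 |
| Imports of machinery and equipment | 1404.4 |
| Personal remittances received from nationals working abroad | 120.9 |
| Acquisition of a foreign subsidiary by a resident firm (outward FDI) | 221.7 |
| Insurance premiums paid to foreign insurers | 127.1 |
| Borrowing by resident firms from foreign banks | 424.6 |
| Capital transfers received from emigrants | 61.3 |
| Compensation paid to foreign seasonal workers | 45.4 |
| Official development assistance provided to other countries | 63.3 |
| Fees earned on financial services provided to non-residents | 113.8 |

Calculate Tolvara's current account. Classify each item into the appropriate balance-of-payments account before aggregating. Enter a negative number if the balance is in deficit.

Goods: -1404.4 - 495.9 + 731.7 + 497.8 = -670.8
Services: 457.5 - 491.2 - 103.2 - 127.1 + 113.8 = -150.2
Primary income: -45.4
Secondary income: -63.3 - 37.5 + 120.9 = 20.1
Current account = (-670.8) + (-150.2) + (-45.4) + 20.1 = -846.3
(Excluded from the current account — financial account: inward foreign direct investment in the manufacturing sector 382.7, increase in resident deposits held at foreign banks 191.6, acquisition of a foreign subsidiary by a resident firm (outward FDI) 221.7, borrowing by resident firms from foreign banks 424.6; capital account: capital transfers received from emigrants 61.3.)

-846.3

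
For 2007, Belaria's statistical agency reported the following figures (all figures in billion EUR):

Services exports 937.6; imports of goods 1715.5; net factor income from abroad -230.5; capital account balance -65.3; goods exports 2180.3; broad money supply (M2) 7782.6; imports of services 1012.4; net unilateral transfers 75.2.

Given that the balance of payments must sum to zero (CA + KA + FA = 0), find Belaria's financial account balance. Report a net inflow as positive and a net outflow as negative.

Goods balance = 2180.3 - 1715.5 = 464.8
Services balance = 937.6 - 1012.4 = -74.8
Trade balance (goods + services) = 464.8 + (-74.8) = 390.0
Net primary income = -230.5
Net secondary income = 75.2
Current account = 390.0 + (-230.5) + 75.2 = 234.7
Financial account = -(234.7 + (-65.3)) = -169.4

-169.4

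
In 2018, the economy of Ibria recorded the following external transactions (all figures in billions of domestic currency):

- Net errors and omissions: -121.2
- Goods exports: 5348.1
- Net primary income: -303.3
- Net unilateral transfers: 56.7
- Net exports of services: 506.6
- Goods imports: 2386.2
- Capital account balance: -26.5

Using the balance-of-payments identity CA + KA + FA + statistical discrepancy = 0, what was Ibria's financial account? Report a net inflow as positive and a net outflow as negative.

-3074.2

Goods balance = 5348.1 - 2386.2 = 2961.9
Services balance = 506.6
Trade balance (goods + services) = 2961.9 + 506.6 = 3468.5
Net primary income = -303.3
Net secondary income = 56.7
Current account = 3468.5 + (-303.3) + 56.7 = 3221.9
Financial account = -(3221.9 + (-26.5) + (-121.2)) = -3074.2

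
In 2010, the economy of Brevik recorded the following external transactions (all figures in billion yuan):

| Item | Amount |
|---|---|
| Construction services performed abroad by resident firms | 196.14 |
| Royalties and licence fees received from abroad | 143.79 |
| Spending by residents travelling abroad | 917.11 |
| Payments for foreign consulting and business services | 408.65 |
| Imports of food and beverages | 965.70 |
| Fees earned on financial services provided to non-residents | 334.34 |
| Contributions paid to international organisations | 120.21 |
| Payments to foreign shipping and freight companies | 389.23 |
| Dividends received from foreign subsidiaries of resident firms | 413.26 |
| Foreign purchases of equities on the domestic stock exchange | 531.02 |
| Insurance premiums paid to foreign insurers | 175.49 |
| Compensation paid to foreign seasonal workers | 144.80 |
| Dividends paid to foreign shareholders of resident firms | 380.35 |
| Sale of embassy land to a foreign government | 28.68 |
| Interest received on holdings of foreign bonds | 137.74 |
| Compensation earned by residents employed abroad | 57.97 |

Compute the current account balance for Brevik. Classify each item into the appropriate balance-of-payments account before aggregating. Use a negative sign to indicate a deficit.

Goods: -965.70
Services: -175.49 + 143.79 - 389.23 + 334.34 + 196.14 - 917.11 - 408.65 = -1216.21
Primary income: 57.97 - 144.80 + 413.26 + 137.74 - 380.35 = 83.82
Secondary income: -120.21
Current account = (-965.70) + (-1216.21) + 83.82 + (-120.21) = -2218.30
(Excluded from the current account — financial account: foreign purchases of equities on the domestic stock exchange 531.02; capital account: sale of embassy land to a foreign government 28.68.)

-2218.30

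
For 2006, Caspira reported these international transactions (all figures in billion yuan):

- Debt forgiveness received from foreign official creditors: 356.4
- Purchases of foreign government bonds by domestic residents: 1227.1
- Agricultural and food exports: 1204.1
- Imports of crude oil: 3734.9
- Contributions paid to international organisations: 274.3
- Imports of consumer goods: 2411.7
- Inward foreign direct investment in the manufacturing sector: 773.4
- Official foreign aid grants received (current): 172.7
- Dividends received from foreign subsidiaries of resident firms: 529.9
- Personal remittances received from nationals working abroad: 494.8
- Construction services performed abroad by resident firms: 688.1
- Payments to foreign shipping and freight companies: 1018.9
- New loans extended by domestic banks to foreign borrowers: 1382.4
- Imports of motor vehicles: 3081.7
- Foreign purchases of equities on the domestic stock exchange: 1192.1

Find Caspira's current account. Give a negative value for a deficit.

-7431.9

Goods: -3734.9 - 2411.7 - 3081.7 + 1204.1 = -8024.2
Services: 688.1 - 1018.9 = -330.8
Primary income: 529.9
Secondary income: 494.8 + 172.7 - 274.3 = 393.2
Current account = (-8024.2) + (-330.8) + 529.9 + 393.2 = -7431.9
(Excluded from the current account — capital account: debt forgiveness received from foreign official creditors 356.4; financial account: purchases of foreign government bonds by domestic residents 1227.1, inward foreign direct investment in the manufacturing sector 773.4, new loans extended by domestic banks to foreign borrowers 1382.4, foreign purchases of equities on the domestic stock exchange 1192.1.)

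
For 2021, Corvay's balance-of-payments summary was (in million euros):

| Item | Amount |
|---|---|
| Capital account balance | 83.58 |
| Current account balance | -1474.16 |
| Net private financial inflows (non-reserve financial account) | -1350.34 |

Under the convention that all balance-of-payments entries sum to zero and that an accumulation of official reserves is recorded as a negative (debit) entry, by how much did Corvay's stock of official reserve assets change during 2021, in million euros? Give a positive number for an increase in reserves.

Official reserve transactions balance = -((-1474.16) + 83.58 + (-1350.34)) = 2740.92
An accumulation of reserves is recorded as a debit (negative entry), so the change in the stock of reserves is the negative of that balance.
Change in official reserves = -(2740.92) = -2740.92

-2740.92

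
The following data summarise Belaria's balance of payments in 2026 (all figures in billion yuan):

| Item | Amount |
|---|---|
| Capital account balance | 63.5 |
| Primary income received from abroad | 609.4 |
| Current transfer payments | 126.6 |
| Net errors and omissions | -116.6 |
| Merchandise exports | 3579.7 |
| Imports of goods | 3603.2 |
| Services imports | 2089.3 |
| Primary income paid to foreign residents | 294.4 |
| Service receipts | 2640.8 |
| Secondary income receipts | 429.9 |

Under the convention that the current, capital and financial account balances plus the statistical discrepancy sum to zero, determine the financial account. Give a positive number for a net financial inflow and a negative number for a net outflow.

-1093.2

Goods balance = 3579.7 - 3603.2 = -23.5
Services balance = 2640.8 - 2089.3 = 551.5
Trade balance (goods + services) = -23.5 + 551.5 = 528.0
Net primary income = 609.4 - 294.4 = 315.0
Net secondary income = 429.9 - 126.6 = 303.3
Current account = 528.0 + 315.0 + 303.3 = 1146.3
Financial account = -(1146.3 + 63.5 + (-116.6)) = -1093.2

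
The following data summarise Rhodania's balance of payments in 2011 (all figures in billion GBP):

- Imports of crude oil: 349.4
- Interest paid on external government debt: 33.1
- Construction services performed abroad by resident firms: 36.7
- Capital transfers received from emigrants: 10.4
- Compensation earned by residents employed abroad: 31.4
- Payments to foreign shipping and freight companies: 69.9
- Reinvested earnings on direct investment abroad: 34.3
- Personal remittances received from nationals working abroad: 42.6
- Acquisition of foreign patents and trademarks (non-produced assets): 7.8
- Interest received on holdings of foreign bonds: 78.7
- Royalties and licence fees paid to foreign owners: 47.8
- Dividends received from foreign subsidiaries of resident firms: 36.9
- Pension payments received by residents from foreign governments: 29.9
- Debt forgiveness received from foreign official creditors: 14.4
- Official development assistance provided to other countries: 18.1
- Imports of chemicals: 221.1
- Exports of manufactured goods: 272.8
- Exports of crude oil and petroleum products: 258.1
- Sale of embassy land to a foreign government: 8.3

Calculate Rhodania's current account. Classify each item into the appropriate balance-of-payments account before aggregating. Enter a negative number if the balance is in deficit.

82.0

Goods: 258.1 - 349.4 + 272.8 - 221.1 = -39.6
Services: 36.7 - 69.9 - 47.8 = -81.0
Primary income: 36.9 + 31.4 + 34.3 - 33.1 + 78.7 = 148.2
Secondary income: 29.9 + 42.6 - 18.1 = 54.4
Current account = (-39.6) + (-81.0) + 148.2 + 54.4 = 82.0
(Excluded from the current account — capital account: capital transfers received from emigrants 10.4, acquisition of foreign patents and trademarks (non-produced assets) 7.8, debt forgiveness received from foreign official creditors 14.4, sale of embassy land to a foreign government 8.3.)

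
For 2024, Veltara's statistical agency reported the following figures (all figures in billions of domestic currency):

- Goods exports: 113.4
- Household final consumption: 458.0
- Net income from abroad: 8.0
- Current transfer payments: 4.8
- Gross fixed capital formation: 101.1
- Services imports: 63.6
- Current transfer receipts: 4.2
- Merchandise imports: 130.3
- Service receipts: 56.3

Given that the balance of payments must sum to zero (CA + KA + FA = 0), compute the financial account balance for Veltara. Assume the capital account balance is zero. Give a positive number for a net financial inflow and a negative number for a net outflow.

16.8

Goods balance = 113.4 - 130.3 = -16.9
Services balance = 56.3 - 63.6 = -7.3
Trade balance (goods + services) = -16.9 + (-7.3) = -24.2
Net primary income = 8.0
Net secondary income = 4.2 - 4.8 = -0.6
Current account = -24.2 + 8.0 + (-0.6) = -16.8
Financial account = -(-16.8) = 16.8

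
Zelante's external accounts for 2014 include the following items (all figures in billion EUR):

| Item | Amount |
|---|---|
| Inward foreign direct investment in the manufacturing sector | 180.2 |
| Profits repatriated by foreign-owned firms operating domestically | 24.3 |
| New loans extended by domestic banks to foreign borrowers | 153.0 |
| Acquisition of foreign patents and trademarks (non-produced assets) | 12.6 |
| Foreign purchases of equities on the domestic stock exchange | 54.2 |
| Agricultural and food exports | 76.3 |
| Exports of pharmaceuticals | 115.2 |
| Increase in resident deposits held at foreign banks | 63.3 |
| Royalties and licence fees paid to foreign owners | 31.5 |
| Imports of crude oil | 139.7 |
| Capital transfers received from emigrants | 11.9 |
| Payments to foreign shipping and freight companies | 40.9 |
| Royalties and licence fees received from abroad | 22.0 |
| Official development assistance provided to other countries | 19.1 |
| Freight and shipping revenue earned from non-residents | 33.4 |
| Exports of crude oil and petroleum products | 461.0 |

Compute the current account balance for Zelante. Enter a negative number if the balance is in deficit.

Goods: -139.7 + 461.0 + 76.3 + 115.2 = 512.8
Services: 22.0 - 40.9 + 33.4 - 31.5 = -17.0
Primary income: -24.3
Secondary income: -19.1
Current account = 512.8 + (-17.0) + (-24.3) + (-19.1) = 452.4
(Excluded from the current account — financial account: inward foreign direct investment in the manufacturing sector 180.2, new loans extended by domestic banks to foreign borrowers 153.0, foreign purchases of equities on the domestic stock exchange 54.2, increase in resident deposits held at foreign banks 63.3; capital account: acquisition of foreign patents and trademarks (non-produced assets) 12.6, capital transfers received from emigrants 11.9.)

452.4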